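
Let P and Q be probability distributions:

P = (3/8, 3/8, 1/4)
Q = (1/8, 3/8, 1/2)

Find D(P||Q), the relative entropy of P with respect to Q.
D(P||Q) = Σ P(i) log₂(P(i)/Q(i))
  i=0: (3/8) × log₂((3/8)/(1/8)) = (3/8) × log₂(3) = 0.5944
  i=1: (3/8) × log₂((3/8)/(3/8)) = (3/8) × log₂(1) = 0.0000
  i=2: (1/4) × log₂((1/4)/(1/2)) = (1/4) × log₂(1/2) = -0.2500
D(P||Q) = 0.5944 + 0.0000 - 0.2500
  = 0.3444 bits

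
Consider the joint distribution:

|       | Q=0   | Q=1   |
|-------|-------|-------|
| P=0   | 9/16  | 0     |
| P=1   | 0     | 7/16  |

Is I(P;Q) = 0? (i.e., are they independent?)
Marginal P(P) (row sums):
  P(P=0) = 9/16 + 0 = 9/16
  P(P=1) = 0 + 7/16 = 7/16
Marginal P(Q) (column sums):
  P(Q=0) = 9/16 + 0 = 9/16
  P(Q=1) = 0 + 7/16 = 7/16

P and Q are independent iff P(P=i,Q=j) = P(P=i)·P(Q=j) for every cell.
  P(P=0)·P(Q=0) = 9/16 × 9/16 = 81/256, but P(P=0,Q=0) = 9/16 ✗

No, P and Q are not independent. Quantitatively, I(P;Q) > 0:

H(P) = -[(9/16)·log₂(9/16) + (7/16)·log₂(7/16)]
  = 0.4669 + 0.5218
  = 0.9887 bits
H(Q) = -[(9/16)·log₂(9/16) + (7/16)·log₂(7/16)]
  = 0.4669 + 0.5218
  = 0.9887 bits
H(P,Q) = -[(9/16)·log₂(9/16) + (7/16)·log₂(7/16)]
  = 0.4669 + 0.5218
  = 0.9887 bits
I(P;Q) = H(P) + H(Q) - H(P,Q) = 0.9887 + 0.9887 - 0.9887 = 0.9887 bits > 0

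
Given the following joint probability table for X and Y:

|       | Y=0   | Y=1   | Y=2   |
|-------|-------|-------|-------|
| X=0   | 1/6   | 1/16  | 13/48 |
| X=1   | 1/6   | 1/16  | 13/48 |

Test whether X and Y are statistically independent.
Marginal P(X) (row sums):
  P(X=0) = 1/6 + 1/16 + 13/48 = 1/2
  P(X=1) = 1/6 + 1/16 + 13/48 = 1/2
Marginal P(Y) (column sums):
  P(Y=0) = 1/6 + 1/6 = 1/3
  P(Y=1) = 1/16 + 1/16 = 1/8
  P(Y=2) = 13/48 + 13/48 = 13/24

X and Y are independent iff P(X=i,Y=j) = P(X=i)·P(Y=j) for every cell.
  P(X=0)·P(Y=0) = 1/2 × 1/3 = 1/6 = P(X=0,Y=0) ✓
  P(X=0)·P(Y=1) = 1/2 × 1/8 = 1/16 = P(X=0,Y=1) ✓
  P(X=0)·P(Y=2) = 1/2 × 13/24 = 13/48 = P(X=0,Y=2) ✓
  P(X=1)·P(Y=0) = 1/2 × 1/3 = 1/6 = P(X=1,Y=0) ✓
  P(X=1)·P(Y=1) = 1/2 × 1/8 = 1/16 = P(X=1,Y=1) ✓
  P(X=1)·P(Y=2) = 1/2 × 13/24 = 13/48 = P(X=1,Y=2) ✓

Yes, X and Y are independent: every cell factors, so I(X;Y) = 0 bits.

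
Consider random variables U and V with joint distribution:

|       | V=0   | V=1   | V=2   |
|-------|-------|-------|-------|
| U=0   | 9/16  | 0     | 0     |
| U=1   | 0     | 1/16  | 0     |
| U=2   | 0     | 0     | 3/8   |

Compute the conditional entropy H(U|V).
Marginal P(V) (column sums):
  P(V=0) = 9/16 + 0 + 0 = 9/16
  P(V=1) = 0 + 1/16 + 0 = 1/16
  P(V=2) = 0 + 0 + 3/8 = 3/8

H(U|V) = -Σ P(U,V)·log₂ P(U|V), where P(U|V) = P(U,V) / P(V)
  (cells with P(U,V) = 0 contribute 0)
  (U=0,V=0): P(U|V) = (9/16)/(9/16) = 1;  -(9/16)·log₂(1) = 0.0000
  (U=1,V=1): P(U|V) = (1/16)/(1/16) = 1;  -(1/16)·log₂(1) = 0.0000
  (U=2,V=2): P(U|V) = (3/8)/(3/8) = 1;  -(3/8)·log₂(1) = 0.0000
H(U|V) = 0.0000 + 0.0000 + 0.0000
  = 0.0000 bits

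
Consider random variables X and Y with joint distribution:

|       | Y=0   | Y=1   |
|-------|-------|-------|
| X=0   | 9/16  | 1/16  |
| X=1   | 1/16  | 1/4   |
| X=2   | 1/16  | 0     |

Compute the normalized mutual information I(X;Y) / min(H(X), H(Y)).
Marginal P(X) (row sums):
  P(X=0) = 9/16 + 1/16 = 5/8
  P(X=1) = 1/16 + 1/4 = 5/16
  P(X=2) = 1/16 + 0 = 1/16
Marginal P(Y) (column sums):
  P(Y=0) = 9/16 + 1/16 + 1/16 = 11/16
  P(Y=1) = 1/16 + 1/4 + 0 = 5/16

H(X) = -[(5/8)·log₂(5/8) + (5/16)·log₂(5/16) + (1/16)·log₂(1/16)]
  = 0.4238 + 0.5244 + 0.2500
  = 1.1982 bits
H(Y) = -[(11/16)·log₂(11/16) + (5/16)·log₂(5/16)]
  = 0.3716 + 0.5244
  = 0.8960 bits
H(X,Y) = -[(9/16)·log₂(9/16) + (1/16)·log₂(1/16) + (1/16)·log₂(1/16) + (1/4)·log₂(1/4) + (1/16)·log₂(1/16)]
  = 0.4669 + 0.2500 + 0.2500 + 0.5000 + 0.2500
  = 1.7169 bits

I(X;Y) = H(X) + H(Y) - H(X,Y)
  = 1.1982 + 0.8960 - 1.7169
  = 0.3773 bits

min(H(X), H(Y)) = min(1.1982, 0.8960) = 0.8960 bits
Normalized MI = 0.3773 / 0.8960 = 0.4211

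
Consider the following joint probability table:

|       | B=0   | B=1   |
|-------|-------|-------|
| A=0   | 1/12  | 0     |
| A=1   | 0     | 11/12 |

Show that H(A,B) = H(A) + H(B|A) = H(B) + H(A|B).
Marginal P(A) (row sums):
  P(A=0) = 1/12 + 0 = 1/12
  P(A=1) = 0 + 11/12 = 11/12
Marginal P(B) (column sums):
  P(B=0) = 1/12 + 0 = 1/12
  P(B=1) = 0 + 11/12 = 11/12

Decomposition 1: H(A) + H(B|A)
H(A) = -[(1/12)·log₂(1/12) + (11/12)·log₂(11/12)]
  = 0.2987 + 0.1151
  = 0.4138 bits
H(B|A) = -Σ P(A,B)·log₂ P(B|A), where P(B|A) = P(A,B) / P(A)
  (cells with P(A,B) = 0 contribute 0)
  (A=0,B=0): P(B|A) = (1/12)/(1/12) = 1;  -(1/12)·log₂(1) = 0.0000
  (A=1,B=1): P(B|A) = (11/12)/(11/12) = 1;  -(11/12)·log₂(1) = 0.0000
H(B|A) = 0.0000 + 0.0000
  = 0.0000 bits
H(A) + H(B|A) = 0.4138 + 0.0000 = 0.4138 bits

Decomposition 2: H(B) + H(A|B)
H(B) = -[(1/12)·log₂(1/12) + (11/12)·log₂(11/12)]
  = 0.2987 + 0.1151
  = 0.4138 bits
H(A|B) = -Σ P(A,B)·log₂ P(A|B), where P(A|B) = P(A,B) / P(B)
  (cells with P(A,B) = 0 contribute 0)
  (A=0,B=0): P(A|B) = (1/12)/(1/12) = 1;  -(1/12)·log₂(1) = 0.0000
  (A=1,B=1): P(A|B) = (11/12)/(11/12) = 1;  -(11/12)·log₂(1) = 0.0000
H(A|B) = 0.0000 + 0.0000
  = 0.0000 bits
H(B) + H(A|B) = 0.4138 + 0.0000 = 0.4138 bits

Direct computation of the joint entropy:
H(A,B) = -[(1/12)·log₂(1/12) + (11/12)·log₂(11/12)]
  = 0.2987 + 0.1151
  = 0.4138 bits

All three agree: H(A,B) = 0.4138 bits ✓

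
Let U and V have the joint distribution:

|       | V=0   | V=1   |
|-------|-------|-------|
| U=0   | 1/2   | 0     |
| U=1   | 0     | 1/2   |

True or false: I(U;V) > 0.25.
Marginal P(U) (row sums):
  P(U=0) = 1/2 + 0 = 1/2
  P(U=1) = 0 + 1/2 = 1/2
Marginal P(V) (column sums):
  P(V=0) = 1/2 + 0 = 1/2
  P(V=1) = 0 + 1/2 = 1/2

H(U) = -[(1/2)·log₂(1/2) + (1/2)·log₂(1/2)]
  = 0.5000 + 0.5000
  = 1.0000 bits
H(V) = -[(1/2)·log₂(1/2) + (1/2)·log₂(1/2)]
  = 0.5000 + 0.5000
  = 1.0000 bits
H(U,V) = -[(1/2)·log₂(1/2) + (1/2)·log₂(1/2)]
  = 0.5000 + 0.5000
  = 1.0000 bits

I(U;V) = H(U) + H(V) - H(U,V)
  = 1.0000 + 1.0000 - 1.0000
  = 1.0000 bits

True. I(U;V) = 1.0000 bits, which is > 0.25 bits.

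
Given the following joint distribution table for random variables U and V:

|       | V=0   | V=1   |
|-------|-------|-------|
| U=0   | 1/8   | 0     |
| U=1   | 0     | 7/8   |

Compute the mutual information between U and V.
Marginal P(U) (row sums):
  P(U=0) = 1/8 + 0 = 1/8
  P(U=1) = 0 + 7/8 = 7/8
Marginal P(V) (column sums):
  P(V=0) = 1/8 + 0 = 1/8
  P(V=1) = 0 + 7/8 = 7/8

H(U) = -[(1/8)·log₂(1/8) + (7/8)·log₂(7/8)]
  = 0.3750 + 0.1686
  = 0.5436 bits
H(V) = -[(1/8)·log₂(1/8) + (7/8)·log₂(7/8)]
  = 0.3750 + 0.1686
  = 0.5436 bits
H(U,V) = -[(1/8)·log₂(1/8) + (7/8)·log₂(7/8)]
  = 0.3750 + 0.1686
  = 0.5436 bits

I(U;V) = H(U) + H(V) - H(U,V)
  = 0.5436 + 0.5436 - 0.5436
  = 0.5436 bits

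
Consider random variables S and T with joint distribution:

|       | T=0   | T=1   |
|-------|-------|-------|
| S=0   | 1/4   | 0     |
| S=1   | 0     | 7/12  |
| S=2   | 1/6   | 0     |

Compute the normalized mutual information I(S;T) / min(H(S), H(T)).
Marginal P(S) (row sums):
  P(S=0) = 1/4 + 0 = 1/4
  P(S=1) = 0 + 7/12 = 7/12
  P(S=2) = 1/6 + 0 = 1/6
Marginal P(T) (column sums):
  P(T=0) = 1/4 + 0 + 1/6 = 5/12
  P(T=1) = 0 + 7/12 + 0 = 7/12

H(S) = -[(1/4)·log₂(1/4) + (7/12)·log₂(7/12) + (1/6)·log₂(1/6)]
  = 0.5000 + 0.4536 + 0.4308
  = 1.3844 bits
H(T) = -[(5/12)·log₂(5/12) + (7/12)·log₂(7/12)]
  = 0.5263 + 0.4536
  = 0.9799 bits
H(S,T) = -[(1/4)·log₂(1/4) + (7/12)·log₂(7/12) + (1/6)·log₂(1/6)]
  = 0.5000 + 0.4536 + 0.4308
  = 1.3844 bits

I(S;T) = H(S) + H(T) - H(S,T)
  = 1.3844 + 0.9799 - 1.3844
  = 0.9799 bits

min(H(S), H(T)) = min(1.3844, 0.9799) = 0.9799 bits
Normalized MI = 0.9799 / 0.9799 = 1.0000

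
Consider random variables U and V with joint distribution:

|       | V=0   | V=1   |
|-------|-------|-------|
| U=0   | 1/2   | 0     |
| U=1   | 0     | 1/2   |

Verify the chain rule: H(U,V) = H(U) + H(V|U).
Left side:
H(U,V) = -[(1/2)·log₂(1/2) + (1/2)·log₂(1/2)]
  = 0.5000 + 0.5000
  = 1.0000 bits

Right side:
Marginal P(U) (row sums):
  P(U=0) = 1/2 + 0 = 1/2
  P(U=1) = 0 + 1/2 = 1/2
H(U) = -[(1/2)·log₂(1/2) + (1/2)·log₂(1/2)]
  = 0.5000 + 0.5000
  = 1.0000 bits
H(V|U) = -Σ P(U,V)·log₂ P(V|U), where P(V|U) = P(U,V) / P(U)
  (cells with P(U,V) = 0 contribute 0)
  (U=0,V=0): P(V|U) = (1/2)/(1/2) = 1;  -(1/2)·log₂(1) = 0.0000
  (U=1,V=1): P(V|U) = (1/2)/(1/2) = 1;  -(1/2)·log₂(1) = 0.0000
H(V|U) = 0.0000 + 0.0000
  = 0.0000 bits
H(U) + H(V|U) = 1.0000 + 0.0000 = 1.0000 bits

Both sides equal 1.0000 bits, so the chain rule holds ✓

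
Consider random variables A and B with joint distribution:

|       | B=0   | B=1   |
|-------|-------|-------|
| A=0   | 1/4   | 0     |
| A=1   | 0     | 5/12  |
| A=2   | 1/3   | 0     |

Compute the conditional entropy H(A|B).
Marginal P(B) (column sums):
  P(B=0) = 1/4 + 0 + 1/3 = 7/12
  P(B=1) = 0 + 5/12 + 0 = 5/12

H(A|B) = -Σ P(A,B)·log₂ P(A|B), where P(A|B) = P(A,B) / P(B)
  (cells with P(A,B) = 0 contribute 0)
  (A=0,B=0): P(A|B) = (1/4)/(7/12) = 3/7;  -(1/4)·log₂(3/7) = 0.3056
  (A=1,B=1): P(A|B) = (5/12)/(5/12) = 1;  -(5/12)·log₂(1) = 0.0000
  (A=2,B=0): P(A|B) = (1/3)/(7/12) = 4/7;  -(1/3)·log₂(4/7) = 0.2691
H(A|B) = 0.3056 + 0.0000 + 0.2691
  = 0.5747 bits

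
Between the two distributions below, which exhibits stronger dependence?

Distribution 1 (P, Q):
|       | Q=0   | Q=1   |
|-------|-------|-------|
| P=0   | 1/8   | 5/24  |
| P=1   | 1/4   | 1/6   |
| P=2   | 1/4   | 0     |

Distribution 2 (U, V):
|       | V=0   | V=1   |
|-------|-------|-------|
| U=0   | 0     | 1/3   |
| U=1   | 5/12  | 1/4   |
Distribution 1 (P, Q):
Marginal P(P) (row sums):
  P(P=0) = 1/8 + 5/24 = 1/3
  P(P=1) = 1/4 + 1/6 = 5/12
  P(P=2) = 1/4 + 0 = 1/4
Marginal P(Q) (column sums):
  P(Q=0) = 1/8 + 1/4 + 1/4 = 5/8
  P(Q=1) = 5/24 + 1/6 + 0 = 3/8

H(P) = -[(1/3)·log₂(1/3) + (5/12)·log₂(5/12) + (1/4)·log₂(1/4)]
  = 0.5283 + 0.5263 + 0.5000
  = 1.5546 bits
H(Q) = -[(5/8)·log₂(5/8) + (3/8)·log₂(3/8)]
  = 0.4238 + 0.5306
  = 0.9544 bits
H(P,Q) = -[(1/8)·log₂(1/8) + (5/24)·log₂(5/24) + (1/4)·log₂(1/4) + (1/6)·log₂(1/6) + (1/4)·log₂(1/4)]
  = 0.3750 + 0.4715 + 0.5000 + 0.4308 + 0.5000
  = 2.2773 bits

I(P;Q) = H(P) + H(Q) - H(P,Q)
  = 1.5546 + 0.9544 - 2.2773
  = 0.2317 bits

Distribution 2 (U, V):
Marginal P(U) (row sums):
  P(U=0) = 0 + 1/3 = 1/3
  P(U=1) = 5/12 + 1/4 = 2/3
Marginal P(V) (column sums):
  P(V=0) = 0 + 5/12 = 5/12
  P(V=1) = 1/3 + 1/4 = 7/12

H(U) = -[(1/3)·log₂(1/3) + (2/3)·log₂(2/3)]
  = 0.5283 + 0.3900
  = 0.9183 bits
H(V) = -[(5/12)·log₂(5/12) + (7/12)·log₂(7/12)]
  = 0.5263 + 0.4536
  = 0.9799 bits
H(U,V) = -[(1/3)·log₂(1/3) + (5/12)·log₂(5/12) + (1/4)·log₂(1/4)]
  = 0.5283 + 0.5263 + 0.5000
  = 1.5546 bits

I(U;V) = H(U) + H(V) - H(U,V)
  = 0.9183 + 0.9799 - 1.5546
  = 0.3436 bits

I(U;V) = 0.3436 bits > I(P;Q) = 0.2317 bits, so (U, V) has the higher mutual information (stronger dependence).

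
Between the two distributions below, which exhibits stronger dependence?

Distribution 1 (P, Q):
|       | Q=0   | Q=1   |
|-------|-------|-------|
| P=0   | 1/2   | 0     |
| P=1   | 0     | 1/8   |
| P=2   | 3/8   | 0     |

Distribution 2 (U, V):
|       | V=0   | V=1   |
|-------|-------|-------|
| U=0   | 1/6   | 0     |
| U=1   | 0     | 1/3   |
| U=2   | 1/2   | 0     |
Distribution 1 (P, Q):
Marginal P(P) (row sums):
  P(P=0) = 1/2 + 0 = 1/2
  P(P=1) = 0 + 1/8 = 1/8
  P(P=2) = 3/8 + 0 = 3/8
Marginal P(Q) (column sums):
  P(Q=0) = 1/2 + 0 + 3/8 = 7/8
  P(Q=1) = 0 + 1/8 + 0 = 1/8

H(P) = -[(1/2)·log₂(1/2) + (1/8)·log₂(1/8) + (3/8)·log₂(3/8)]
  = 0.5000 + 0.3750 + 0.5306
  = 1.4056 bits
H(Q) = -[(7/8)·log₂(7/8) + (1/8)·log₂(1/8)]
  = 0.1686 + 0.3750
  = 0.5436 bits
H(P,Q) = -[(1/2)·log₂(1/2) + (1/8)·log₂(1/8) + (3/8)·log₂(3/8)]
  = 0.5000 + 0.3750 + 0.5306
  = 1.4056 bits

I(P;Q) = H(P) + H(Q) - H(P,Q)
  = 1.4056 + 0.5436 - 1.4056
  = 0.5436 bits

Distribution 2 (U, V):
Marginal P(U) (row sums):
  P(U=0) = 1/6 + 0 = 1/6
  P(U=1) = 0 + 1/3 = 1/3
  P(U=2) = 1/2 + 0 = 1/2
Marginal P(V) (column sums):
  P(V=0) = 1/6 + 0 + 1/2 = 2/3
  P(V=1) = 0 + 1/3 + 0 = 1/3

H(U) = -[(1/6)·log₂(1/6) + (1/3)·log₂(1/3) + (1/2)·log₂(1/2)]
  = 0.4308 + 0.5283 + 0.5000
  = 1.4591 bits
H(V) = -[(2/3)·log₂(2/3) + (1/3)·log₂(1/3)]
  = 0.3900 + 0.5283
  = 0.9183 bits
H(U,V) = -[(1/6)·log₂(1/6) + (1/3)·log₂(1/3) + (1/2)·log₂(1/2)]
  = 0.4308 + 0.5283 + 0.5000
  = 1.4591 bits

I(U;V) = H(U) + H(V) - H(U,V)
  = 1.4591 + 0.9183 - 1.4591
  = 0.9183 bits

I(U;V) = 0.9183 bits > I(P;Q) = 0.5436 bits, so (U, V) has the higher mutual information (stronger dependence).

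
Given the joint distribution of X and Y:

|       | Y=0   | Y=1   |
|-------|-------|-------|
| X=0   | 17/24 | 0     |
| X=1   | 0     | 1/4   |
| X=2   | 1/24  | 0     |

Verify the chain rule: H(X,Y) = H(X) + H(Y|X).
Left side:
H(X,Y) = -[(17/24)·log₂(17/24) + (1/4)·log₂(1/4) + (1/24)·log₂(1/24)]
  = 0.3524 + 0.5000 + 0.1910
  = 1.0434 bits

Right side:
Marginal P(X) (row sums):
  P(X=0) = 17/24 + 0 = 17/24
  P(X=1) = 0 + 1/4 = 1/4
  P(X=2) = 1/24 + 0 = 1/24
H(X) = -[(17/24)·log₂(17/24) + (1/4)·log₂(1/4) + (1/24)·log₂(1/24)]
  = 0.3524 + 0.5000 + 0.1910
  = 1.0434 bits
H(Y|X) = -Σ P(X,Y)·log₂ P(Y|X), where P(Y|X) = P(X,Y) / P(X)
  (cells with P(X,Y) = 0 contribute 0)
  (X=0,Y=0): P(Y|X) = (17/24)/(17/24) = 1;  -(17/24)·log₂(1) = 0.0000
  (X=1,Y=1): P(Y|X) = (1/4)/(1/4) = 1;  -(1/4)·log₂(1) = 0.0000
  (X=2,Y=0): P(Y|X) = (1/24)/(1/24) = 1;  -(1/24)·log₂(1) = 0.0000
H(Y|X) = 0.0000 + 0.0000 + 0.0000
  = 0.0000 bits
H(X) + H(Y|X) = 1.0434 + 0.0000 = 1.0434 bits

Both sides equal 1.0434 bits, so the chain rule holds ✓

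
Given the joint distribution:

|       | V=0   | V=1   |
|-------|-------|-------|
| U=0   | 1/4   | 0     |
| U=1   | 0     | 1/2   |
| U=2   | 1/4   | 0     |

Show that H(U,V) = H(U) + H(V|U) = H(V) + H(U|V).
Marginal P(U) (row sums):
  P(U=0) = 1/4 + 0 = 1/4
  P(U=1) = 0 + 1/2 = 1/2
  P(U=2) = 1/4 + 0 = 1/4
Marginal P(V) (column sums):
  P(V=0) = 1/4 + 0 + 1/4 = 1/2
  P(V=1) = 0 + 1/2 + 0 = 1/2

Decomposition 1: H(U) + H(V|U)
H(U) = -[(1/4)·log₂(1/4) + (1/2)·log₂(1/2) + (1/4)·log₂(1/4)]
  = 0.5000 + 0.5000 + 0.5000
  = 1.5000 bits
H(V|U) = -Σ P(U,V)·log₂ P(V|U), where P(V|U) = P(U,V) / P(U)
  (cells with P(U,V) = 0 contribute 0)
  (U=0,V=0): P(V|U) = (1/4)/(1/4) = 1;  -(1/4)·log₂(1) = 0.0000
  (U=1,V=1): P(V|U) = (1/2)/(1/2) = 1;  -(1/2)·log₂(1) = 0.0000
  (U=2,V=0): P(V|U) = (1/4)/(1/4) = 1;  -(1/4)·log₂(1) = 0.0000
H(V|U) = 0.0000 + 0.0000 + 0.0000
  = 0.0000 bits
H(U) + H(V|U) = 1.5000 + 0.0000 = 1.5000 bits

Decomposition 2: H(V) + H(U|V)
H(V) = -[(1/2)·log₂(1/2) + (1/2)·log₂(1/2)]
  = 0.5000 + 0.5000
  = 1.0000 bits
H(U|V) = -Σ P(U,V)·log₂ P(U|V), where P(U|V) = P(U,V) / P(V)
  (cells with P(U,V) = 0 contribute 0)
  (U=0,V=0): P(U|V) = (1/4)/(1/2) = 1/2;  -(1/4)·log₂(1/2) = 0.2500
  (U=1,V=1): P(U|V) = (1/2)/(1/2) = 1;  -(1/2)·log₂(1) = 0.0000
  (U=2,V=0): P(U|V) = (1/4)/(1/2) = 1/2;  -(1/4)·log₂(1/2) = 0.2500
H(U|V) = 0.2500 + 0.0000 + 0.2500
  = 0.5000 bits
H(V) + H(U|V) = 1.0000 + 0.5000 = 1.5000 bits

Direct computation of the joint entropy:
H(U,V) = -[(1/4)·log₂(1/4) + (1/2)·log₂(1/2) + (1/4)·log₂(1/4)]
  = 0.5000 + 0.5000 + 0.5000
  = 1.5000 bits

All three agree: H(U,V) = 1.5000 bits ✓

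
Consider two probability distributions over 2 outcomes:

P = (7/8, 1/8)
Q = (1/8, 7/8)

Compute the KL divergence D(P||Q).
D(P||Q) = Σ P(i) log₂(P(i)/Q(i))
  i=0: (7/8) × log₂((7/8)/(1/8)) = (7/8) × log₂(7) = 2.4564
  i=1: (1/8) × log₂((1/8)/(7/8)) = (1/8) × log₂(1/7) = -0.3509
D(P||Q) = 2.4564 - 0.3509
  = 2.1055 bits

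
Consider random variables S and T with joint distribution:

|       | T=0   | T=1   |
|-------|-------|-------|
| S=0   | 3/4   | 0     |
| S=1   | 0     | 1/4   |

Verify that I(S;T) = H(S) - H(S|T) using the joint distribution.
Left side, from I(S;T) = H(S) + H(T) - H(S,T):
Marginal P(S) (row sums):
  P(S=0) = 3/4 + 0 = 3/4
  P(S=1) = 0 + 1/4 = 1/4
Marginal P(T) (column sums):
  P(T=0) = 3/4 + 0 = 3/4
  P(T=1) = 0 + 1/4 = 1/4

H(S) = -[(3/4)·log₂(3/4) + (1/4)·log₂(1/4)]
  = 0.3113 + 0.5000
  = 0.8113 bits
H(T) = -[(3/4)·log₂(3/4) + (1/4)·log₂(1/4)]
  = 0.3113 + 0.5000
  = 0.8113 bits
H(S,T) = -[(3/4)·log₂(3/4) + (1/4)·log₂(1/4)]
  = 0.3113 + 0.5000
  = 0.8113 bits

I(S;T) = H(S) + H(T) - H(S,T)
  = 0.8113 + 0.8113 - 0.8113
  = 0.8113 bits

Right side, with H(S|T) computed directly from the conditional probabilities:
H(S|T) = -Σ P(S,T)·log₂ P(S|T), where P(S|T) = P(S,T) / P(T)
  (cells with P(S,T) = 0 contribute 0)
  (S=0,T=0): P(S|T) = (3/4)/(3/4) = 1;  -(3/4)·log₂(1) = 0.0000
  (S=1,T=1): P(S|T) = (1/4)/(1/4) = 1;  -(1/4)·log₂(1) = 0.0000
H(S|T) = 0.0000 + 0.0000
  = 0.0000 bits
H(S) - H(S|T) = 0.8113 - 0.0000 = 0.8113 bits

Both sides equal 0.8113 bits, so I(S;T) = H(S) - H(S|T) ✓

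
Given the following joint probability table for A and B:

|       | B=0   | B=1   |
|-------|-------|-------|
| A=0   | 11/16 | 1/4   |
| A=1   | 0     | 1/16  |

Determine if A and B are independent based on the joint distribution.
Marginal P(A) (row sums):
  P(A=0) = 11/16 + 1/4 = 15/16
  P(A=1) = 0 + 1/16 = 1/16
Marginal P(B) (column sums):
  P(B=0) = 11/16 + 0 = 11/16
  P(B=1) = 1/4 + 1/16 = 5/16

A and B are independent iff P(A=i,B=j) = P(A=i)·P(B=j) for every cell.
  P(A=0)·P(B=0) = 15/16 × 11/16 = 165/256, but P(A=0,B=0) = 11/16 ✗

No, A and B are not independent. Quantitatively, I(A;B) > 0:

H(A) = -[(15/16)·log₂(15/16) + (1/16)·log₂(1/16)]
  = 0.0873 + 0.2500
  = 0.3373 bits
H(B) = -[(11/16)·log₂(11/16) + (5/16)·log₂(5/16)]
  = 0.3716 + 0.5244
  = 0.8960 bits
H(A,B) = -[(11/16)·log₂(11/16) + (1/4)·log₂(1/4) + (1/16)·log₂(1/16)]
  = 0.3716 + 0.5000 + 0.2500
  = 1.1216 bits
I(A;B) = H(A) + H(B) - H(A,B) = 0.3373 + 0.8960 - 1.1216 = 0.1117 bits > 0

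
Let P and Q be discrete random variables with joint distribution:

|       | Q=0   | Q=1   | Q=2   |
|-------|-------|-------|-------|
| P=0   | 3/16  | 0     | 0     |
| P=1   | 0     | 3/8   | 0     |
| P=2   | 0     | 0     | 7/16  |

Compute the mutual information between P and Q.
Marginal P(P) (row sums):
  P(P=0) = 3/16 + 0 + 0 = 3/16
  P(P=1) = 0 + 3/8 + 0 = 3/8
  P(P=2) = 0 + 0 + 7/16 = 7/16
Marginal P(Q) (column sums):
  P(Q=0) = 3/16 + 0 + 0 = 3/16
  P(Q=1) = 0 + 3/8 + 0 = 3/8
  P(Q=2) = 0 + 0 + 7/16 = 7/16

H(P) = -[(3/16)·log₂(3/16) + (3/8)·log₂(3/8) + (7/16)·log₂(7/16)]
  = 0.4528 + 0.5306 + 0.5218
  = 1.5052 bits
H(Q) = -[(3/16)·log₂(3/16) + (3/8)·log₂(3/8) + (7/16)·log₂(7/16)]
  = 0.4528 + 0.5306 + 0.5218
  = 1.5052 bits
H(P,Q) = -[(3/16)·log₂(3/16) + (3/8)·log₂(3/8) + (7/16)·log₂(7/16)]
  = 0.4528 + 0.5306 + 0.5218
  = 1.5052 bits

I(P;Q) = H(P) + H(Q) - H(P,Q)
  = 1.5052 + 1.5052 - 1.5052
  = 1.5052 bits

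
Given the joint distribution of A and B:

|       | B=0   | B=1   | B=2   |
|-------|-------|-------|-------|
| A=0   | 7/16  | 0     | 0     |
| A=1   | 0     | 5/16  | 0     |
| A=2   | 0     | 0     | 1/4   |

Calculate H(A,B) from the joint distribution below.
H(A,B) = -Σ P(A,B) log₂ P(A,B), summed over the non-zero cells:
H(A,B) = -[(7/16)·log₂(7/16) + (5/16)·log₂(5/16) + (1/4)·log₂(1/4)]
  = 0.5218 + 0.5244 + 0.5000
  = 1.5462 bits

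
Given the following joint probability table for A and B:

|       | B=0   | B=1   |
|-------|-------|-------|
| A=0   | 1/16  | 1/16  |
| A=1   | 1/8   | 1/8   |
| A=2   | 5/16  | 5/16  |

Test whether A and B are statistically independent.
Marginal P(A) (row sums):
  P(A=0) = 1/16 + 1/16 = 1/8
  P(A=1) = 1/8 + 1/8 = 1/4
  P(A=2) = 5/16 + 5/16 = 5/8
Marginal P(B) (column sums):
  P(B=0) = 1/16 + 1/8 + 5/16 = 1/2
  P(B=1) = 1/16 + 1/8 + 5/16 = 1/2

A and B are independent iff P(A=i,B=j) = P(A=i)·P(B=j) for every cell.
  P(A=0)·P(B=0) = 1/8 × 1/2 = 1/16 = P(A=0,B=0) ✓
  P(A=0)·P(B=1) = 1/8 × 1/2 = 1/16 = P(A=0,B=1) ✓
  P(A=1)·P(B=0) = 1/4 × 1/2 = 1/8 = P(A=1,B=0) ✓
  P(A=1)·P(B=1) = 1/4 × 1/2 = 1/8 = P(A=1,B=1) ✓
  P(A=2)·P(B=0) = 5/8 × 1/2 = 5/16 = P(A=2,B=0) ✓
  P(A=2)·P(B=1) = 5/8 × 1/2 = 5/16 = P(A=2,B=1) ✓

Yes, A and B are independent: every cell factors, so I(A;B) = 0 bits.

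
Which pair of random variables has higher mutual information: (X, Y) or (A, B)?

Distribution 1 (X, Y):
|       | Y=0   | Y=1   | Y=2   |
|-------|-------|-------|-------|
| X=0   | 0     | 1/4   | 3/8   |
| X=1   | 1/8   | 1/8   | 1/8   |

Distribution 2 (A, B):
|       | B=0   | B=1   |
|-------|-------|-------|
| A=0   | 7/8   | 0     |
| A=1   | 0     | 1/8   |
Distribution 1 (X, Y):
Marginal P(X) (row sums):
  P(X=0) = 0 + 1/4 + 3/8 = 5/8
  P(X=1) = 1/8 + 1/8 + 1/8 = 3/8
Marginal P(Y) (column sums):
  P(Y=0) = 0 + 1/8 = 1/8
  P(Y=1) = 1/4 + 1/8 = 3/8
  P(Y=2) = 3/8 + 1/8 = 1/2

H(X) = -[(5/8)·log₂(5/8) + (3/8)·log₂(3/8)]
  = 0.4238 + 0.5306
  = 0.9544 bits
H(Y) = -[(1/8)·log₂(1/8) + (3/8)·log₂(3/8) + (1/2)·log₂(1/2)]
  = 0.3750 + 0.5306 + 0.5000
  = 1.4056 bits
H(X,Y) = -[(1/4)·log₂(1/4) + (3/8)·log₂(3/8) + (1/8)·log₂(1/8) + (1/8)·log₂(1/8) + (1/8)·log₂(1/8)]
  = 0.5000 + 0.5306 + 0.3750 + 0.3750 + 0.3750
  = 2.1556 bits

I(X;Y) = H(X) + H(Y) - H(X,Y)
  = 0.9544 + 1.4056 - 2.1556
  = 0.2044 bits

Distribution 2 (A, B):
Marginal P(A) (row sums):
  P(A=0) = 7/8 + 0 = 7/8
  P(A=1) = 0 + 1/8 = 1/8
Marginal P(B) (column sums):
  P(B=0) = 7/8 + 0 = 7/8
  P(B=1) = 0 + 1/8 = 1/8

H(A) = -[(7/8)·log₂(7/8) + (1/8)·log₂(1/8)]
  = 0.1686 + 0.3750
  = 0.5436 bits
H(B) = -[(7/8)·log₂(7/8) + (1/8)·log₂(1/8)]
  = 0.1686 + 0.3750
  = 0.5436 bits
H(A,B) = -[(7/8)·log₂(7/8) + (1/8)·log₂(1/8)]
  = 0.1686 + 0.3750
  = 0.5436 bits

I(A;B) = H(A) + H(B) - H(A,B)
  = 0.5436 + 0.5436 - 0.5436
  = 0.5436 bits

I(A;B) = 0.5436 bits > I(X;Y) = 0.2044 bits, so (A, B) has the higher mutual information (stronger dependence).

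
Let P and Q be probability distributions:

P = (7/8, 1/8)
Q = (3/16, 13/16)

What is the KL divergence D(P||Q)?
D(P||Q) = Σ P(i) log₂(P(i)/Q(i))
  i=0: (7/8) × log₂((7/8)/(3/16)) = (7/8) × log₂(14/3) = 1.9446
  i=1: (1/8) × log₂((1/8)/(13/16)) = (1/8) × log₂(2/13) = -0.3376
D(P||Q) = 1.9446 - 0.3376
  = 1.6070 bits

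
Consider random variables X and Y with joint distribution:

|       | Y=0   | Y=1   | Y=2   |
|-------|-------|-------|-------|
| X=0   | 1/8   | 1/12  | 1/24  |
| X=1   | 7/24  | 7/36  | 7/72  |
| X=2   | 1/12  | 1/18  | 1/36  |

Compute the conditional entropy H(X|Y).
Marginal P(Y) (column sums):
  P(Y=0) = 1/8 + 7/24 + 1/12 = 1/2
  P(Y=1) = 1/12 + 7/36 + 1/18 = 1/3
  P(Y=2) = 1/24 + 7/72 + 1/36 = 1/6

H(X|Y) = -Σ P(X,Y)·log₂ P(X|Y), where P(X|Y) = P(X,Y) / P(Y)
  (X=0,Y=0): P(X|Y) = (1/8)/(1/2) = 1/4;  -(1/8)·log₂(1/4) = 0.2500
  (X=0,Y=1): P(X|Y) = (1/12)/(1/3) = 1/4;  -(1/12)·log₂(1/4) = 0.1667
  (X=0,Y=2): P(X|Y) = (1/24)/(1/6) = 1/4;  -(1/24)·log₂(1/4) = 0.0833
  (X=1,Y=0): P(X|Y) = (7/24)/(1/2) = 7/12;  -(7/24)·log₂(7/12) = 0.2268
  (X=1,Y=1): P(X|Y) = (7/36)/(1/3) = 7/12;  -(7/36)·log₂(7/12) = 0.1512
  (X=1,Y=2): P(X|Y) = (7/72)/(1/6) = 7/12;  -(7/72)·log₂(7/12) = 0.0756
  (X=2,Y=0): P(X|Y) = (1/12)/(1/2) = 1/6;  -(1/12)·log₂(1/6) = 0.2154
  (X=2,Y=1): P(X|Y) = (1/18)/(1/3) = 1/6;  -(1/18)·log₂(1/6) = 0.1436
  (X=2,Y=2): P(X|Y) = (1/36)/(1/6) = 1/6;  -(1/36)·log₂(1/6) = 0.0718
H(X|Y) = 0.2500 + 0.1667 + 0.0833 + 0.2268 + 0.1512 + 0.0756 + 0.2154 + 0.1436 + 0.0718
  = 1.3844 bits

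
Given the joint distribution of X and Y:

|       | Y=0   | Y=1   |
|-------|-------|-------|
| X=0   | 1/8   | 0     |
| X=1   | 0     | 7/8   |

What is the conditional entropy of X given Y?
Marginal P(Y) (column sums):
  P(Y=0) = 1/8 + 0 = 1/8
  P(Y=1) = 0 + 7/8 = 7/8

H(X|Y) = -Σ P(X,Y)·log₂ P(X|Y), where P(X|Y) = P(X,Y) / P(Y)
  (cells with P(X,Y) = 0 contribute 0)
  (X=0,Y=0): P(X|Y) = (1/8)/(1/8) = 1;  -(1/8)·log₂(1) = 0.0000
  (X=1,Y=1): P(X|Y) = (7/8)/(7/8) = 1;  -(7/8)·log₂(1) = 0.0000
H(X|Y) = 0.0000 + 0.0000
  = 0.0000 bits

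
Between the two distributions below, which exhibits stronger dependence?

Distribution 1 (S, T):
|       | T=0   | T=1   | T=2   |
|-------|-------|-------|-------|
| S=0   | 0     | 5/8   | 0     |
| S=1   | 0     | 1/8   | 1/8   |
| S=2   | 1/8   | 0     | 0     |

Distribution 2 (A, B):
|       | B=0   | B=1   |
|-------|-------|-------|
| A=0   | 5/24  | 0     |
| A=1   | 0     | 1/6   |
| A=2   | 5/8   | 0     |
Distribution 1 (S, T):
Marginal P(S) (row sums):
  P(S=0) = 0 + 5/8 + 0 = 5/8
  P(S=1) = 0 + 1/8 + 1/8 = 1/4
  P(S=2) = 1/8 + 0 + 0 = 1/8
Marginal P(T) (column sums):
  P(T=0) = 0 + 0 + 1/8 = 1/8
  P(T=1) = 5/8 + 1/8 + 0 = 3/4
  P(T=2) = 0 + 1/8 + 0 = 1/8

H(S) = -[(5/8)·log₂(5/8) + (1/4)·log₂(1/4) + (1/8)·log₂(1/8)]
  = 0.4238 + 0.5000 + 0.3750
  = 1.2988 bits
H(T) = -[(1/8)·log₂(1/8) + (3/4)·log₂(3/4) + (1/8)·log₂(1/8)]
  = 0.3750 + 0.3113 + 0.3750
  = 1.0613 bits
H(S,T) = -[(5/8)·log₂(5/8) + (1/8)·log₂(1/8) + (1/8)·log₂(1/8) + (1/8)·log₂(1/8)]
  = 0.4238 + 0.3750 + 0.3750 + 0.3750
  = 1.5488 bits

I(S;T) = H(S) + H(T) - H(S,T)
  = 1.2988 + 1.0613 - 1.5488
  = 0.8113 bits

Distribution 2 (A, B):
Marginal P(A) (row sums):
  P(A=0) = 5/24 + 0 = 5/24
  P(A=1) = 0 + 1/6 = 1/6
  P(A=2) = 5/8 + 0 = 5/8
Marginal P(B) (column sums):
  P(B=0) = 5/24 + 0 + 5/8 = 5/6
  P(B=1) = 0 + 1/6 + 0 = 1/6

H(A) = -[(5/24)·log₂(5/24) + (1/6)·log₂(1/6) + (5/8)·log₂(5/8)]
  = 0.4715 + 0.4308 + 0.4238
  = 1.3261 bits
H(B) = -[(5/6)·log₂(5/6) + (1/6)·log₂(1/6)]
  = 0.2192 + 0.4308
  = 0.6500 bits
H(A,B) = -[(5/24)·log₂(5/24) + (1/6)·log₂(1/6) + (5/8)·log₂(5/8)]
  = 0.4715 + 0.4308 + 0.4238
  = 1.3261 bits

I(A;B) = H(A) + H(B) - H(A,B)
  = 1.3261 + 0.6500 - 1.3261
  = 0.6500 bits

I(S;T) = 0.8113 bits > I(A;B) = 0.6500 bits, so (S, T) has the higher mutual information (stronger dependence).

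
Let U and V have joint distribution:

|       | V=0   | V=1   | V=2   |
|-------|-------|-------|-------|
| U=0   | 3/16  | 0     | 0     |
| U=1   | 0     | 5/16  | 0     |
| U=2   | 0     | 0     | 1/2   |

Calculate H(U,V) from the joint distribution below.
H(U,V) = -Σ P(U,V) log₂ P(U,V), summed over the non-zero cells:
H(U,V) = -[(3/16)·log₂(3/16) + (5/16)·log₂(5/16) + (1/2)·log₂(1/2)]
  = 0.4528 + 0.5244 + 0.5000
  = 1.4772 bits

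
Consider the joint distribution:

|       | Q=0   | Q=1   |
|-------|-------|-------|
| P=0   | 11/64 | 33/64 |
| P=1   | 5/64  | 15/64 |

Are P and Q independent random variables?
Marginal P(P) (row sums):
  P(P=0) = 11/64 + 33/64 = 11/16
  P(P=1) = 5/64 + 15/64 = 5/16
Marginal P(Q) (column sums):
  P(Q=0) = 11/64 + 5/64 = 1/4
  P(Q=1) = 33/64 + 15/64 = 3/4

P and Q are independent iff P(P=i,Q=j) = P(P=i)·P(Q=j) for every cell.
  P(P=0)·P(Q=0) = 11/16 × 1/4 = 11/64 = P(P=0,Q=0) ✓
  P(P=0)·P(Q=1) = 11/16 × 3/4 = 33/64 = P(P=0,Q=1) ✓
  P(P=1)·P(Q=0) = 5/16 × 1/4 = 5/64 = P(P=1,Q=0) ✓
  P(P=1)·P(Q=1) = 5/16 × 3/4 = 15/64 = P(P=1,Q=1) ✓

Yes, P and Q are independent: every cell factors, so I(P;Q) = 0 bits.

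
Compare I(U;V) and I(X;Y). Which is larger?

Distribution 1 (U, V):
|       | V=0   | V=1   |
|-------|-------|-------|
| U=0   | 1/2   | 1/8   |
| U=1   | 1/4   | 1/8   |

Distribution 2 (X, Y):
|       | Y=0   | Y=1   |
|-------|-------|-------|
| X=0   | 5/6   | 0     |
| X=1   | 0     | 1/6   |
Distribution 1 (U, V):
Marginal P(U) (row sums):
  P(U=0) = 1/2 + 1/8 = 5/8
  P(U=1) = 1/4 + 1/8 = 3/8
Marginal P(V) (column sums):
  P(V=0) = 1/2 + 1/4 = 3/4
  P(V=1) = 1/8 + 1/8 = 1/4

H(U) = -[(5/8)·log₂(5/8) + (3/8)·log₂(3/8)]
  = 0.4238 + 0.5306
  = 0.9544 bits
H(V) = -[(3/4)·log₂(3/4) + (1/4)·log₂(1/4)]
  = 0.3113 + 0.5000
  = 0.8113 bits
H(U,V) = -[(1/2)·log₂(1/2) + (1/8)·log₂(1/8) + (1/4)·log₂(1/4) + (1/8)·log₂(1/8)]
  = 0.5000 + 0.3750 + 0.5000 + 0.3750
  = 1.7500 bits

I(U;V) = H(U) + H(V) - H(U,V)
  = 0.9544 + 0.8113 - 1.7500
  = 0.0157 bits

Distribution 2 (X, Y):
Marginal P(X) (row sums):
  P(X=0) = 5/6 + 0 = 5/6
  P(X=1) = 0 + 1/6 = 1/6
Marginal P(Y) (column sums):
  P(Y=0) = 5/6 + 0 = 5/6
  P(Y=1) = 0 + 1/6 = 1/6

H(X) = -[(5/6)·log₂(5/6) + (1/6)·log₂(1/6)]
  = 0.2192 + 0.4308
  = 0.6500 bits
H(Y) = -[(5/6)·log₂(5/6) + (1/6)·log₂(1/6)]
  = 0.2192 + 0.4308
  = 0.6500 bits
H(X,Y) = -[(5/6)·log₂(5/6) + (1/6)·log₂(1/6)]
  = 0.2192 + 0.4308
  = 0.6500 bits

I(X;Y) = H(X) + H(Y) - H(X,Y)
  = 0.6500 + 0.6500 - 0.6500
  = 0.6500 bits

I(X;Y) = 0.6500 bits > I(U;V) = 0.0157 bits, so (X, Y) has the higher mutual information (stronger dependence).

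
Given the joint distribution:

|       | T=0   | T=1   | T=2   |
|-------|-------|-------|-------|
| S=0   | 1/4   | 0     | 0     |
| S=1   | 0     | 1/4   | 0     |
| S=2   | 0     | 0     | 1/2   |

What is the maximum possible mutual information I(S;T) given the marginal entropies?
The upper bound on mutual information is I(S;T) ≤ min(H(S), H(T)).

Marginal P(S) (row sums):
  P(S=0) = 1/4 + 0 + 0 = 1/4
  P(S=1) = 0 + 1/4 + 0 = 1/4
  P(S=2) = 0 + 0 + 1/2 = 1/2
Marginal P(T) (column sums):
  P(T=0) = 1/4 + 0 + 0 = 1/4
  P(T=1) = 0 + 1/4 + 0 = 1/4
  P(T=2) = 0 + 0 + 1/2 = 1/2

H(S) = -[(1/4)·log₂(1/4) + (1/4)·log₂(1/4) + (1/2)·log₂(1/2)]
  = 0.5000 + 0.5000 + 0.5000
  = 1.5000 bits
H(T) = -[(1/4)·log₂(1/4) + (1/4)·log₂(1/4) + (1/2)·log₂(1/2)]
  = 0.5000 + 0.5000 + 0.5000
  = 1.5000 bits

Maximum possible I(S;T) = min(1.5000, 1.5000) = 1.5000 bits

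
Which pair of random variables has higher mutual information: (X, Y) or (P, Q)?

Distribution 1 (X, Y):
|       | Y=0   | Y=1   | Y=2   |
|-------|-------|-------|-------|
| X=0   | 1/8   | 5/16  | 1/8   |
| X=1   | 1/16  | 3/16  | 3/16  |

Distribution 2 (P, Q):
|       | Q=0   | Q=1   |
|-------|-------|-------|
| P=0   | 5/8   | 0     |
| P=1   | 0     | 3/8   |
Distribution 1 (X, Y):
Marginal P(X) (row sums):
  P(X=0) = 1/8 + 5/16 + 1/8 = 9/16
  P(X=1) = 1/16 + 3/16 + 3/16 = 7/16
Marginal P(Y) (column sums):
  P(Y=0) = 1/8 + 1/16 = 3/16
  P(Y=1) = 5/16 + 3/16 = 1/2
  P(Y=2) = 1/8 + 3/16 = 5/16

H(X) = -[(9/16)·log₂(9/16) + (7/16)·log₂(7/16)]
  = 0.4669 + 0.5218
  = 0.9887 bits
H(Y) = -[(3/16)·log₂(3/16) + (1/2)·log₂(1/2) + (5/16)·log₂(5/16)]
  = 0.4528 + 0.5000 + 0.5244
  = 1.4772 bits
H(X,Y) = -[(1/8)·log₂(1/8) + (5/16)·log₂(5/16) + (1/8)·log₂(1/8) + (1/16)·log₂(1/16) + (3/16)·log₂(3/16) + (3/16)·log₂(3/16)]
  = 0.3750 + 0.5244 + 0.3750 + 0.2500 + 0.4528 + 0.4528
  = 2.4300 bits

I(X;Y) = H(X) + H(Y) - H(X,Y)
  = 0.9887 + 1.4772 - 2.4300
  = 0.0359 bits

Distribution 2 (P, Q):
Marginal P(P) (row sums):
  P(P=0) = 5/8 + 0 = 5/8
  P(P=1) = 0 + 3/8 = 3/8
Marginal P(Q) (column sums):
  P(Q=0) = 5/8 + 0 = 5/8
  P(Q=1) = 0 + 3/8 = 3/8

H(P) = -[(5/8)·log₂(5/8) + (3/8)·log₂(3/8)]
  = 0.4238 + 0.5306
  = 0.9544 bits
H(Q) = -[(5/8)·log₂(5/8) + (3/8)·log₂(3/8)]
  = 0.4238 + 0.5306
  = 0.9544 bits
H(P,Q) = -[(5/8)·log₂(5/8) + (3/8)·log₂(3/8)]
  = 0.4238 + 0.5306
  = 0.9544 bits

I(P;Q) = H(P) + H(Q) - H(P,Q)
  = 0.9544 + 0.9544 - 0.9544
  = 0.9544 bits

I(P;Q) = 0.9544 bits > I(X;Y) = 0.0359 bits, so (P, Q) has the higher mutual information (stronger dependence).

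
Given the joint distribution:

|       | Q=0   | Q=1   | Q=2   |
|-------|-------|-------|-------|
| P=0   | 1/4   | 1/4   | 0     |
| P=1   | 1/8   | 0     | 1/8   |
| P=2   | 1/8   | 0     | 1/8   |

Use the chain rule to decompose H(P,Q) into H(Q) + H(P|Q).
By the chain rule: H(P,Q) = H(Q) + H(P|Q)

Marginal P(Q) (column sums):
  P(Q=0) = 1/4 + 1/8 + 1/8 = 1/2
  P(Q=1) = 1/4 + 0 + 0 = 1/4
  P(Q=2) = 0 + 1/8 + 1/8 = 1/4
H(Q) = -[(1/2)·log₂(1/2) + (1/4)·log₂(1/4) + (1/4)·log₂(1/4)]
  = 0.5000 + 0.5000 + 0.5000
  = 1.5000 bits
H(P|Q) = -Σ P(P,Q)·log₂ P(P|Q), where P(P|Q) = P(P,Q) / P(Q)
  (cells with P(P,Q) = 0 contribute 0)
  (P=0,Q=0): P(P|Q) = (1/4)/(1/2) = 1/2;  -(1/4)·log₂(1/2) = 0.2500
  (P=0,Q=1): P(P|Q) = (1/4)/(1/4) = 1;  -(1/4)·log₂(1) = 0.0000
  (P=1,Q=0): P(P|Q) = (1/8)/(1/2) = 1/4;  -(1/8)·log₂(1/4) = 0.2500
  (P=1,Q=2): P(P|Q) = (1/8)/(1/4) = 1/2;  -(1/8)·log₂(1/2) = 0.1250
  (P=2,Q=0): P(P|Q) = (1/8)/(1/2) = 1/4;  -(1/8)·log₂(1/4) = 0.2500
  (P=2,Q=2): P(P|Q) = (1/8)/(1/4) = 1/2;  -(1/8)·log₂(1/2) = 0.1250
H(P|Q) = 0.2500 + 0.0000 + 0.2500 + 0.1250 + 0.2500 + 0.1250
  = 1.0000 bits

H(P,Q) = H(Q) + H(P|Q) = 1.5000 + 1.0000 = 2.5000 bits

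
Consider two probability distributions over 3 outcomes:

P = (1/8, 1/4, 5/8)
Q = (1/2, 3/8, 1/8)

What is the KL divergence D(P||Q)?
D(P||Q) = Σ P(i) log₂(P(i)/Q(i))
  i=0: (1/8) × log₂((1/8)/(1/2)) = (1/8) × log₂(1/4) = -0.2500
  i=1: (1/4) × log₂((1/4)/(3/8)) = (1/4) × log₂(2/3) = -0.1462
  i=2: (5/8) × log₂((5/8)/(1/8)) = (5/8) × log₂(5) = 1.4512
D(P||Q) = -0.2500 - 0.1462 + 1.4512
  = 1.0550 bits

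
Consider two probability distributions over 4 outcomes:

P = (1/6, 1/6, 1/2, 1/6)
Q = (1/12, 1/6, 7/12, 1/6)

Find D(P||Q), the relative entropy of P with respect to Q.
D(P||Q) = Σ P(i) log₂(P(i)/Q(i))
  i=0: (1/6) × log₂((1/6)/(1/12)) = (1/6) × log₂(2) = 0.1667
  i=1: (1/6) × log₂((1/6)/(1/6)) = (1/6) × log₂(1) = 0.0000
  i=2: (1/2) × log₂((1/2)/(7/12)) = (1/2) × log₂(6/7) = -0.1112
  i=3: (1/6) × log₂((1/6)/(1/6)) = (1/6) × log₂(1) = 0.0000
D(P||Q) = 0.1667 + 0.0000 - 0.1112 + 0.0000
  = 0.0555 bits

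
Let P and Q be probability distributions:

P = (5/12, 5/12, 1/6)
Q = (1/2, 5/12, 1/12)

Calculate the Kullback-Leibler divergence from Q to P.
D(P||Q) = Σ P(i) log₂(P(i)/Q(i))
  i=0: (5/12) × log₂((5/12)/(1/2)) = (5/12) × log₂(5/6) = -0.1096
  i=1: (5/12) × log₂((5/12)/(5/12)) = (5/12) × log₂(1) = 0.0000
  i=2: (1/6) × log₂((1/6)/(1/12)) = (1/6) × log₂(2) = 0.1667
D(P||Q) = -0.1096 + 0.0000 + 0.1667
  = 0.0571 bits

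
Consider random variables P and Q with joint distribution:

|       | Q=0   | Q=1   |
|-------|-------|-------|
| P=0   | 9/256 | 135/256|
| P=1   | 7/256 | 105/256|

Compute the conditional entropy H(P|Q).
Marginal P(Q) (column sums):
  P(Q=0) = 9/256 + 7/256 = 1/16
  P(Q=1) = 135/256 + 105/256 = 15/16

H(P|Q) = -Σ P(P,Q)·log₂ P(P|Q), where P(P|Q) = P(P,Q) / P(Q)
  (P=0,Q=0): P(P|Q) = (9/256)/(1/16) = 9/16;  -(9/256)·log₂(9/16) = 0.0292
  (P=0,Q=1): P(P|Q) = (135/256)/(15/16) = 9/16;  -(135/256)·log₂(9/16) = 0.4377
  (P=1,Q=0): P(P|Q) = (7/256)/(1/16) = 7/16;  -(7/256)·log₂(7/16) = 0.0326
  (P=1,Q=1): P(P|Q) = (105/256)/(15/16) = 7/16;  -(105/256)·log₂(7/16) = 0.4892
H(P|Q) = 0.0292 + 0.4377 + 0.0326 + 0.4892
  = 0.9887 bits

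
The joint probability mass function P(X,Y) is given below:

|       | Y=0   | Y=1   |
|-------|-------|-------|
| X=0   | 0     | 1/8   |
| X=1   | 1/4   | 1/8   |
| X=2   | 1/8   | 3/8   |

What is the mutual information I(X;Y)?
Marginal P(X) (row sums):
  P(X=0) = 0 + 1/8 = 1/8
  P(X=1) = 1/4 + 1/8 = 3/8
  P(X=2) = 1/8 + 3/8 = 1/2
Marginal P(Y) (column sums):
  P(Y=0) = 0 + 1/4 + 1/8 = 3/8
  P(Y=1) = 1/8 + 1/8 + 3/8 = 5/8

H(X) = -[(1/8)·log₂(1/8) + (3/8)·log₂(3/8) + (1/2)·log₂(1/2)]
  = 0.3750 + 0.5306 + 0.5000
  = 1.4056 bits
H(Y) = -[(3/8)·log₂(3/8) + (5/8)·log₂(5/8)]
  = 0.5306 + 0.4238
  = 0.9544 bits
H(X,Y) = -[(1/8)·log₂(1/8) + (1/4)·log₂(1/4) + (1/8)·log₂(1/8) + (1/8)·log₂(1/8) + (3/8)·log₂(3/8)]
  = 0.3750 + 0.5000 + 0.3750 + 0.3750 + 0.5306
  = 2.1556 bits

I(X;Y) = H(X) + H(Y) - H(X,Y)
  = 1.4056 + 0.9544 - 2.1556
  = 0.2044 bits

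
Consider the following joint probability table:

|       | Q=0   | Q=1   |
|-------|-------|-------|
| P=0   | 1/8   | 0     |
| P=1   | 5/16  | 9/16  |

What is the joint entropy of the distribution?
H(P,Q) = -Σ P(P,Q) log₂ P(P,Q), summed over the non-zero cells:
H(P,Q) = -[(1/8)·log₂(1/8) + (5/16)·log₂(5/16) + (9/16)·log₂(9/16)]
  = 0.3750 + 0.5244 + 0.4669
  = 1.3663 bits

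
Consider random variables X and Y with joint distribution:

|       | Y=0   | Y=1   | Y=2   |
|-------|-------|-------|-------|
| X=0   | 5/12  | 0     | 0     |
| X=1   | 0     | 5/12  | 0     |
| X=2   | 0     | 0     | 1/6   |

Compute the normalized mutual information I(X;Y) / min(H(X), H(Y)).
Marginal P(X) (row sums):
  P(X=0) = 5/12 + 0 + 0 = 5/12
  P(X=1) = 0 + 5/12 + 0 = 5/12
  P(X=2) = 0 + 0 + 1/6 = 1/6
Marginal P(Y) (column sums):
  P(Y=0) = 5/12 + 0 + 0 = 5/12
  P(Y=1) = 0 + 5/12 + 0 = 5/12
  P(Y=2) = 0 + 0 + 1/6 = 1/6

H(X) = -[(5/12)·log₂(5/12) + (5/12)·log₂(5/12) + (1/6)·log₂(1/6)]
  = 0.5263 + 0.5263 + 0.4308
  = 1.4834 bits
H(Y) = -[(5/12)·log₂(5/12) + (5/12)·log₂(5/12) + (1/6)·log₂(1/6)]
  = 0.5263 + 0.5263 + 0.4308
  = 1.4834 bits
H(X,Y) = -[(5/12)·log₂(5/12) + (5/12)·log₂(5/12) + (1/6)·log₂(1/6)]
  = 0.5263 + 0.5263 + 0.4308
  = 1.4834 bits

I(X;Y) = H(X) + H(Y) - H(X,Y)
  = 1.4834 + 1.4834 - 1.4834
  = 1.4834 bits

min(H(X), H(Y)) = min(1.4834, 1.4834) = 1.4834 bits
Normalized MI = 1.4834 / 1.4834 = 1.0000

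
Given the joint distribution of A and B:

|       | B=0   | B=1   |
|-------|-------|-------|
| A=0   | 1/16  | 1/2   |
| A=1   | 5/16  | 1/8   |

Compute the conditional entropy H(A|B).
Marginal P(B) (column sums):
  P(B=0) = 1/16 + 5/16 = 3/8
  P(B=1) = 1/2 + 1/8 = 5/8

H(A|B) = -Σ P(A,B)·log₂ P(A|B), where P(A|B) = P(A,B) / P(B)
  (A=0,B=0): P(A|B) = (1/16)/(3/8) = 1/6;  -(1/16)·log₂(1/6) = 0.1616
  (A=0,B=1): P(A|B) = (1/2)/(5/8) = 4/5;  -(1/2)·log₂(4/5) = 0.1610
  (A=1,B=0): P(A|B) = (5/16)/(3/8) = 5/6;  -(5/16)·log₂(5/6) = 0.0822
  (A=1,B=1): P(A|B) = (1/8)/(5/8) = 1/5;  -(1/8)·log₂(1/5) = 0.2902
H(A|B) = 0.1616 + 0.1610 + 0.0822 + 0.2902
  = 0.6950 bits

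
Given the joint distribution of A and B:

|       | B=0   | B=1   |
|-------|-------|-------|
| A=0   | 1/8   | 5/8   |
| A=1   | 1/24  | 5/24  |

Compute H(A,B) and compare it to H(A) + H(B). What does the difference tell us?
Marginal P(A) (row sums):
  P(A=0) = 1/8 + 5/8 = 3/4
  P(A=1) = 1/24 + 5/24 = 1/4
Marginal P(B) (column sums):
  P(B=0) = 1/8 + 1/24 = 1/6
  P(B=1) = 5/8 + 5/24 = 5/6

H(A,B) = -[(1/8)·log₂(1/8) + (5/8)·log₂(5/8) + (1/24)·log₂(1/24) + (5/24)·log₂(5/24)]
  = 0.3750 + 0.4238 + 0.1910 + 0.4715
  = 1.4613 bits
H(A) = -[(3/4)·log₂(3/4) + (1/4)·log₂(1/4)]
  = 0.3113 + 0.5000
  = 0.8113 bits
H(B) = -[(1/6)·log₂(1/6) + (5/6)·log₂(5/6)]
  = 0.4308 + 0.2192
  = 0.6500 bits

H(A) + H(B) = 0.8113 + 0.6500 = 1.4613 bits
Difference: H(A) + H(B) - H(A,B) = 1.4613 - 1.4613 = 0.0000 bits = I(A;B)

The difference is the mutual information; it is 0 here, so A and B are independent (the joint entropy equals the sum of the marginal entropies).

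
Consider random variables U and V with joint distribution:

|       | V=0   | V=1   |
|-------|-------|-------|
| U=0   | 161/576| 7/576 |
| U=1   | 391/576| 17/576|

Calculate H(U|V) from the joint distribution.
Marginal P(V) (column sums):
  P(V=0) = 161/576 + 391/576 = 23/24
  P(V=1) = 7/576 + 17/576 = 1/24

H(U|V) = -Σ P(U,V)·log₂ P(U|V), where P(U|V) = P(U,V) / P(V)
  (U=0,V=0): P(U|V) = (161/576)/(23/24) = 7/24;  -(161/576)·log₂(7/24) = 0.4969
  (U=0,V=1): P(U|V) = (7/576)/(1/24) = 7/24;  -(7/576)·log₂(7/24) = 0.0216
  (U=1,V=0): P(U|V) = (391/576)/(23/24) = 17/24;  -(391/576)·log₂(17/24) = 0.3377
  (U=1,V=1): P(U|V) = (17/576)/(1/24) = 17/24;  -(17/576)·log₂(17/24) = 0.0147
H(U|V) = 0.4969 + 0.0216 + 0.3377 + 0.0147
  = 0.8709 bits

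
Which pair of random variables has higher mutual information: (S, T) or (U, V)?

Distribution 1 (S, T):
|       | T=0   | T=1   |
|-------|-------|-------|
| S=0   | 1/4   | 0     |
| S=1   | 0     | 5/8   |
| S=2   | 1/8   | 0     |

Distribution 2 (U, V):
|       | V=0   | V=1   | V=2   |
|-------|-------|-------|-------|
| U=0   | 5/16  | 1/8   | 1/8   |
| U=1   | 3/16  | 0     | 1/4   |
Distribution 1 (S, T):
Marginal P(S) (row sums):
  P(S=0) = 1/4 + 0 = 1/4
  P(S=1) = 0 + 5/8 = 5/8
  P(S=2) = 1/8 + 0 = 1/8
Marginal P(T) (column sums):
  P(T=0) = 1/4 + 0 + 1/8 = 3/8
  P(T=1) = 0 + 5/8 + 0 = 5/8

H(S) = -[(1/4)·log₂(1/4) + (5/8)·log₂(5/8) + (1/8)·log₂(1/8)]
  = 0.5000 + 0.4238 + 0.3750
  = 1.2988 bits
H(T) = -[(3/8)·log₂(3/8) + (5/8)·log₂(5/8)]
  = 0.5306 + 0.4238
  = 0.9544 bits
H(S,T) = -[(1/4)·log₂(1/4) + (5/8)·log₂(5/8) + (1/8)·log₂(1/8)]
  = 0.5000 + 0.4238 + 0.3750
  = 1.2988 bits

I(S;T) = H(S) + H(T) - H(S,T)
  = 1.2988 + 0.9544 - 1.2988
  = 0.9544 bits

Distribution 2 (U, V):
Marginal P(U) (row sums):
  P(U=0) = 5/16 + 1/8 + 1/8 = 9/16
  P(U=1) = 3/16 + 0 + 1/4 = 7/16
Marginal P(V) (column sums):
  P(V=0) = 5/16 + 3/16 = 1/2
  P(V=1) = 1/8 + 0 = 1/8
  P(V=2) = 1/8 + 1/4 = 3/8

H(U) = -[(9/16)·log₂(9/16) + (7/16)·log₂(7/16)]
  = 0.4669 + 0.5218
  = 0.9887 bits
H(V) = -[(1/2)·log₂(1/2) + (1/8)·log₂(1/8) + (3/8)·log₂(3/8)]
  = 0.5000 + 0.3750 + 0.5306
  = 1.4056 bits
H(U,V) = -[(5/16)·log₂(5/16) + (1/8)·log₂(1/8) + (1/8)·log₂(1/8) + (3/16)·log₂(3/16) + (1/4)·log₂(1/4)]
  = 0.5244 + 0.3750 + 0.3750 + 0.4528 + 0.5000
  = 2.2272 bits

I(U;V) = H(U) + H(V) - H(U,V)
  = 0.9887 + 1.4056 - 2.2272
  = 0.1671 bits

I(S;T) = 0.9544 bits > I(U;V) = 0.1671 bits, so (S, T) has the higher mutual information (stronger dependence).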